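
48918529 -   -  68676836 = 117595365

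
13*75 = 975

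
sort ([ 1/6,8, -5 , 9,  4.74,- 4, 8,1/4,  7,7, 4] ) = [-5, - 4, 1/6,  1/4, 4, 4.74,7,  7,8,8,9] 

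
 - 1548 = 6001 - 7549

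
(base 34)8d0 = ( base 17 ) 1G90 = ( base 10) 9690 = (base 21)10K9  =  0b10010111011010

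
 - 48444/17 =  - 2850 + 6/17 =-2849.65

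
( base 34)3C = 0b1110010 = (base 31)3l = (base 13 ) 8a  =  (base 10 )114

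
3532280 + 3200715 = 6732995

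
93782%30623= 1913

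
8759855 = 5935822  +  2824033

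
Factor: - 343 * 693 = -3^2*7^4*11^1 = - 237699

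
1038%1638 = 1038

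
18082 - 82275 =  - 64193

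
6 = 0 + 6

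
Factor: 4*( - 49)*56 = -10976 = - 2^5 *7^3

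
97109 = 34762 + 62347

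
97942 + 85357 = 183299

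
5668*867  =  4914156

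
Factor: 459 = 3^3*17^1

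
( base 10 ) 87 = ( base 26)39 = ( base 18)4f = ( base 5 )322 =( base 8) 127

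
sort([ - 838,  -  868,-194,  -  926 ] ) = [ - 926, - 868, - 838, - 194]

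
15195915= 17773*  855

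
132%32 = 4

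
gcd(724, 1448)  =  724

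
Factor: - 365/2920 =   -  2^(-3 ) = - 1/8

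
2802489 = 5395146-2592657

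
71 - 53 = 18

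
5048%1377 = 917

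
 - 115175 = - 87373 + -27802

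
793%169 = 117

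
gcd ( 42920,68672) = 8584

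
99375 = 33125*3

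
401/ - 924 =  - 1  +  523/924  =  - 0.43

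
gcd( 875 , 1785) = 35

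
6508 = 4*1627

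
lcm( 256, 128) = 256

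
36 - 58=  - 22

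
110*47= 5170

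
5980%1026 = 850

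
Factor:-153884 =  - 2^2 * 17^1*31^1*73^1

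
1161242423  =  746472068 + 414770355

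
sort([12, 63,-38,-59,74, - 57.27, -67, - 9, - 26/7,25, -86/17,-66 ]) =[ - 67,-66, -59,  -  57.27, - 38,-9, - 86/17,- 26/7  ,  12 , 25, 63, 74]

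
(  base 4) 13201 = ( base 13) 2B0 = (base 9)584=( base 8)741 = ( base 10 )481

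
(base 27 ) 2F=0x45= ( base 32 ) 25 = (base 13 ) 54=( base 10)69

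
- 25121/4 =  - 25121/4 = - 6280.25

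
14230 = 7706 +6524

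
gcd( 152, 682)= 2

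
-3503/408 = -3503/408 = - 8.59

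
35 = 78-43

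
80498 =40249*2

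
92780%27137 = 11369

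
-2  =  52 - 54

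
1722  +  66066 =67788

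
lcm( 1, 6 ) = 6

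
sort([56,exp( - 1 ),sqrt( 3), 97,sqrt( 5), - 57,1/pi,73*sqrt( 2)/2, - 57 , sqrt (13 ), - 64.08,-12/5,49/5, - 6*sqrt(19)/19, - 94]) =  [ - 94,  -  64.08 , - 57 , - 57,-12/5, - 6*sqrt( 19 ) /19,1/pi, exp( - 1), sqrt( 3),  sqrt( 5),  sqrt( 13 ),49/5,  73*sqrt ( 2)/2 , 56,97]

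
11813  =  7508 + 4305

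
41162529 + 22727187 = 63889716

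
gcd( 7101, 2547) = 9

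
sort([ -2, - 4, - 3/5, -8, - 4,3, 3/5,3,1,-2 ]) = [ - 8,-4, - 4,-2,  -  2 , - 3/5,3/5, 1, 3 , 3] 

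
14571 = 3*4857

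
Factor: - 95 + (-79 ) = -2^1*3^1* 29^1 = - 174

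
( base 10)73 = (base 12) 61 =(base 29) 2f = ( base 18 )41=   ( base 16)49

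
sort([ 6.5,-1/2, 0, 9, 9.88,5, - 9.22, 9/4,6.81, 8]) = [ - 9.22, - 1/2, 0 , 9/4, 5, 6.5,6.81,8,9, 9.88 ] 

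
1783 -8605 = - 6822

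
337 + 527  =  864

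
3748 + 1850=5598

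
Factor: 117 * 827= 3^2*13^1*827^1 = 96759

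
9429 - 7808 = 1621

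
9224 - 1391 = 7833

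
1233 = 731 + 502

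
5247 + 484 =5731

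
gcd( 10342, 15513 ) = 5171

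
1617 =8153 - 6536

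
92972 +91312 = 184284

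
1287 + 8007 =9294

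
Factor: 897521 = 29^1*30949^1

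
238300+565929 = 804229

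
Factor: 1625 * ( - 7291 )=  - 11847875 = - 5^3*13^1 * 23^1 * 317^1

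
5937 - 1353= 4584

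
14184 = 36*394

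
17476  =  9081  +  8395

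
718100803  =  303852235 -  - 414248568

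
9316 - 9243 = 73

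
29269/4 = 29269/4 = 7317.25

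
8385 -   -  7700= 16085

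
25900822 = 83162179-57261357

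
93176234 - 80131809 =13044425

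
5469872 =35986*152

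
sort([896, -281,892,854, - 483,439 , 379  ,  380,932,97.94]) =[ - 483 , -281, 97.94,379,380 , 439, 854 , 892,896, 932 ]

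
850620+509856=1360476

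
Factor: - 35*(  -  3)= 3^1 * 5^1 * 7^1  =  105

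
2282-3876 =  - 1594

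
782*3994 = 3123308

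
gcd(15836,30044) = 148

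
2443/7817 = 2443/7817 = 0.31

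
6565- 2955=3610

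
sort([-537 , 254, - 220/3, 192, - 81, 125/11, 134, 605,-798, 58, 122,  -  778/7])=[ -798,- 537, - 778/7, - 81 , - 220/3, 125/11,  58, 122,134, 192,254,605 ] 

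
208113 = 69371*3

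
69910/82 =34955/41 = 852.56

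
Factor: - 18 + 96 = 2^1*3^1 * 13^1 = 78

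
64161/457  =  140  +  181/457 = 140.40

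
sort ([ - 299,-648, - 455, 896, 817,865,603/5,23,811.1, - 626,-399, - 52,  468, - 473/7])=[ - 648,-626, -455,-399, - 299 , - 473/7, - 52,23,  603/5,468, 811.1 , 817,865,  896]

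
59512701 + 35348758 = 94861459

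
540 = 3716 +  - 3176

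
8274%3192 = 1890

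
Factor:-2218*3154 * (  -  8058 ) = 56370319176 = 2^3*3^1*17^1*19^1*79^1*83^1*1109^1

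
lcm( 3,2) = 6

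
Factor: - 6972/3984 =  - 7/4  =  - 2^( - 2)*7^1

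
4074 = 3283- - 791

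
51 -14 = 37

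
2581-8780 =- 6199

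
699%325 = 49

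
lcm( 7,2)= 14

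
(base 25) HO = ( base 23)jc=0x1c1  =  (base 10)449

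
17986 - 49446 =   -  31460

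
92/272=23/68 = 0.34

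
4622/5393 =4622/5393 = 0.86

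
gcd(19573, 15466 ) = 37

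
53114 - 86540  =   - 33426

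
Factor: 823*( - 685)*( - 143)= 5^1*11^1 * 13^1 * 137^1*823^1 = 80616965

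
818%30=8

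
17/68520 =17/68520 = 0.00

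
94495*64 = 6047680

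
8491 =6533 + 1958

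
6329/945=6329/945  =  6.70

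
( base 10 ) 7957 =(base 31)88l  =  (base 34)6U1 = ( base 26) BK1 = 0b1111100010101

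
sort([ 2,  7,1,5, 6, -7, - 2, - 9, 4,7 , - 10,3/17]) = [ - 10, - 9, -7, - 2,3/17, 1,  2 , 4, 5, 6, 7, 7]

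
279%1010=279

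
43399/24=43399/24 = 1808.29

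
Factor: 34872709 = 163^1* 213943^1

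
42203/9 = 42203/9=4689.22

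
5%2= 1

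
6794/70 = 97+2/35 = 97.06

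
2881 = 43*67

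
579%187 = 18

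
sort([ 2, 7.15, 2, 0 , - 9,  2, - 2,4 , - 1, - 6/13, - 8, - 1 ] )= [ - 9, - 8 , - 2, - 1 , - 1, - 6/13 , 0,  2 , 2, 2,  4, 7.15]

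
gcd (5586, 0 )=5586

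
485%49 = 44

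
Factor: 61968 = 2^4 * 3^1*1291^1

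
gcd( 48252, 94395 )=3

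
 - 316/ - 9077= 316/9077 = 0.03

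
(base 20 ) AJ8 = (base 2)1000100100100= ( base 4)1010210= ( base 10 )4388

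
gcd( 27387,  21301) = 3043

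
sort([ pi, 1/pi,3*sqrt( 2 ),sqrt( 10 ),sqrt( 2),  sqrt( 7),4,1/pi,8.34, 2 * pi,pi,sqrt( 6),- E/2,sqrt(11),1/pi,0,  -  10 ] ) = [ - 10, - E/2 , 0,1/pi, 1/pi,1/pi,sqrt( 2 ),sqrt( 6 ),sqrt (7), pi, pi,sqrt( 10), sqrt( 11 ),4 , 3*sqrt(2),2*pi , 8.34]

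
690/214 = 345/107 = 3.22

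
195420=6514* 30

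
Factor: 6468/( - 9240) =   -  7/10  =  - 2^(-1) * 5^( - 1 )*7^1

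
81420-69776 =11644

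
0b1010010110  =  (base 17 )24G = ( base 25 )11C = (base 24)13E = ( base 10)662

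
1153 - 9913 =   -  8760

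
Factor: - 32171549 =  - 23^1*1398763^1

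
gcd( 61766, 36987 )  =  1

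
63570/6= 10595 =10595.00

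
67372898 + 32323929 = 99696827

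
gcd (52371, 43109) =11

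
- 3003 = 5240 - 8243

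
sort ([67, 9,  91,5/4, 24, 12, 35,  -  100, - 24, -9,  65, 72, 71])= [ - 100, - 24 ,-9,  5/4, 9, 12, 24,  35,65, 67 , 71, 72, 91]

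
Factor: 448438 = 2^1*19^1*11801^1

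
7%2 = 1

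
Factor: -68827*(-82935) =3^2*5^1*11^1 * 19^1*97^1 * 6257^1 = 5708167245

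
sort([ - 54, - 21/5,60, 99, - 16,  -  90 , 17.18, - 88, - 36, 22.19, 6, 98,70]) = [ - 90 ,  -  88, - 54,- 36,-16, - 21/5,6,17.18,  22.19, 60,70, 98,99]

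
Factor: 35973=3^2*7^1*571^1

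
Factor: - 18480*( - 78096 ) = 2^8 *3^2*5^1*7^1*11^1*1627^1 = 1443214080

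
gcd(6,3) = 3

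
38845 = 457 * 85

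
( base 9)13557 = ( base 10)9205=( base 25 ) EI5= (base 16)23f5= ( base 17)1ee8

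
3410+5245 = 8655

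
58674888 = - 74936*( - 783)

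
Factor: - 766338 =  - 2^1*  3^1*337^1*379^1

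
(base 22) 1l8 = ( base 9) 1270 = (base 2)1110111010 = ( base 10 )954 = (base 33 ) su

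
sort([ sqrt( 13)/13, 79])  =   [ sqrt(13)/13 , 79]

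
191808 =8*23976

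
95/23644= 95/23644 =0.00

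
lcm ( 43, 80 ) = 3440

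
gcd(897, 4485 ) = 897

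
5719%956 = 939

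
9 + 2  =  11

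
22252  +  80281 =102533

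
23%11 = 1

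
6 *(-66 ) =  - 396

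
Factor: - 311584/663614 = - 208/443 = - 2^4*13^1*443^(  -  1)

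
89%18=17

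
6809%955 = 124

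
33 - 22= 11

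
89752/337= 266 + 110/337 = 266.33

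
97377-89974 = 7403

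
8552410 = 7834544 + 717866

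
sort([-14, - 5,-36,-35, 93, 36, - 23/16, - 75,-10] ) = [ - 75,-36, -35, - 14, - 10, - 5, - 23/16,36, 93 ]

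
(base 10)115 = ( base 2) 1110011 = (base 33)3g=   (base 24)4J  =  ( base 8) 163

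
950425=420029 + 530396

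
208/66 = 104/33 = 3.15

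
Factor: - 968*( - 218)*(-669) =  - 2^4*3^1*11^2 * 109^1*223^1 = - 141175056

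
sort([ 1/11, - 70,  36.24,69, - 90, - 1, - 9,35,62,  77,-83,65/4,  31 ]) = [ - 90, - 83, - 70, -9, - 1, 1/11, 65/4, 31, 35 , 36.24,62 , 69,77 ]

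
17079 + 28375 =45454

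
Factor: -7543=-19^1 *397^1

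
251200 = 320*785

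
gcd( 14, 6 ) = 2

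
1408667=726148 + 682519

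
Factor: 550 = 2^1*5^2 * 11^1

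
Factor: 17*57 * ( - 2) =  - 1938= - 2^1*3^1 *17^1*19^1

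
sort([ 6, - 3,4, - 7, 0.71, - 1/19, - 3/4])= [ - 7,  -  3, - 3/4,-1/19,0.71 , 4,6 ] 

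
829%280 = 269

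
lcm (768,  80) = 3840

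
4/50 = 2/25 = 0.08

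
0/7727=0 = 0.00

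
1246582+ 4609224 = 5855806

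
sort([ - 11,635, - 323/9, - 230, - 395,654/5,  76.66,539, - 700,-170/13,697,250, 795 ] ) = [ - 700, - 395 , - 230, - 323/9 , - 170/13,-11 , 76.66, 654/5,250, 539,635,  697,795]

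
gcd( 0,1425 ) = 1425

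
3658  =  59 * 62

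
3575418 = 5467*654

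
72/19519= 72/19519 = 0.00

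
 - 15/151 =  -15/151 = -  0.10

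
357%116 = 9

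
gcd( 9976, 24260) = 4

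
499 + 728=1227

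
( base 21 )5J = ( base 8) 174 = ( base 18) 6g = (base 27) 4g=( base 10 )124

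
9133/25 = 9133/25=365.32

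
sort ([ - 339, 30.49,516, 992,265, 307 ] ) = [ - 339, 30.49,  265,307,  516, 992 ]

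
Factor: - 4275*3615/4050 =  - 2^( - 1)*3^( - 1)*5^1*19^1 * 241^1 = -22895/6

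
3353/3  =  3353/3 = 1117.67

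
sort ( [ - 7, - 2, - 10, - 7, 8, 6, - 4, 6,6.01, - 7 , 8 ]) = [ - 10,-7, - 7,-7,  -  4, - 2,  6,6,6.01, 8,8 ]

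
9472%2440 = 2152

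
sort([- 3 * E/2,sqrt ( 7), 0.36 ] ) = [ - 3*E/2,0.36,sqrt(7 )] 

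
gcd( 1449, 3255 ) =21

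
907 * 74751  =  67799157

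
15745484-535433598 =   -  519688114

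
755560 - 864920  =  -109360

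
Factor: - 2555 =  - 5^1*7^1 * 73^1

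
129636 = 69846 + 59790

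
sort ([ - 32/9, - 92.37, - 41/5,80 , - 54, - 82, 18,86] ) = [ - 92.37 , - 82, - 54, - 41/5, - 32/9,18, 80,  86] 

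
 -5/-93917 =5/93917 =0.00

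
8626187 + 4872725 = 13498912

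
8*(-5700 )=-45600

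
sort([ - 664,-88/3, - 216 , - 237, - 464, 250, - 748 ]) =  [ -748, - 664, - 464, - 237, - 216, - 88/3, 250]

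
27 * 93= 2511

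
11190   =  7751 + 3439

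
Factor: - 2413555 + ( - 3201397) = -5614952 = - 2^3*7^1*100267^1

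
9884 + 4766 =14650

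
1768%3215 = 1768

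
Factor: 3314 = 2^1*1657^1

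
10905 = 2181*5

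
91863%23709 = 20736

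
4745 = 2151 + 2594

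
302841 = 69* 4389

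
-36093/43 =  - 840 + 27/43 = - 839.37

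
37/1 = 37  =  37.00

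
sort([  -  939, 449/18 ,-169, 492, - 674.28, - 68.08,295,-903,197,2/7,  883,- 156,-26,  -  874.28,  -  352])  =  [  -  939,-903,-874.28, - 674.28,-352, - 169, - 156, - 68.08, - 26,2/7,449/18,197, 295 , 492 , 883] 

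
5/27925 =1/5585 = 0.00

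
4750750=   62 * 76625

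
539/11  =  49  =  49.00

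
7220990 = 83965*86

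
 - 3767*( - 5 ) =18835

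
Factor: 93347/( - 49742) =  - 2^( - 1)*7^(  -  1 )*11^( - 1 )* 17^2 = - 289/154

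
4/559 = 4/559 = 0.01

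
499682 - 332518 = 167164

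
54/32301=6/3589 =0.00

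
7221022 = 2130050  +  5090972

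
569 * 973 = 553637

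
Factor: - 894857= - 449^1* 1993^1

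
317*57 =18069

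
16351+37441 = 53792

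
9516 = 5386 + 4130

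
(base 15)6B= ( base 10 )101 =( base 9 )122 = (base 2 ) 1100101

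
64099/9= 64099/9 =7122.11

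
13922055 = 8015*1737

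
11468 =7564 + 3904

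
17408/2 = 8704 = 8704.00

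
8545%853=15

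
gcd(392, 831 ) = 1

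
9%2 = 1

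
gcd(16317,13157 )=1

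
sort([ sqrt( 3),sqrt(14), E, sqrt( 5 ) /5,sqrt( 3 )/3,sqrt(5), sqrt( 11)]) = [ sqrt(5)/5, sqrt( 3)/3, sqrt( 3 ), sqrt (5) , E, sqrt( 11) , sqrt( 14 )]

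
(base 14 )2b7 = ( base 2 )1000101001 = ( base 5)4203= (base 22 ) 133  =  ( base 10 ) 553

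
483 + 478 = 961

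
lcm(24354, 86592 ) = 779328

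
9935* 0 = 0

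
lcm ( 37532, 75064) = 75064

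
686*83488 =57272768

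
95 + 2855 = 2950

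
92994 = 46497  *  2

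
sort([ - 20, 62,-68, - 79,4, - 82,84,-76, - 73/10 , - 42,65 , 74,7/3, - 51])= [ - 82, - 79, - 76, - 68, - 51, - 42 , - 20, - 73/10,7/3,4, 62, 65, 74,84]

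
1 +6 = 7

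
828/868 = 207/217 = 0.95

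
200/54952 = 25/6869 = 0.00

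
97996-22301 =75695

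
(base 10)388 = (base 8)604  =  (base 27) EA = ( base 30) cs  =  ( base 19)118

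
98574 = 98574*1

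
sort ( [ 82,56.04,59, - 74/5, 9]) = [ - 74/5,9,56.04, 59, 82 ]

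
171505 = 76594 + 94911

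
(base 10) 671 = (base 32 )KV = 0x29F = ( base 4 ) 22133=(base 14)35D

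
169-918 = - 749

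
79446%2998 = 1498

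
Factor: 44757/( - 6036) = -2^( - 2)* 3^1* 503^( -1 )*4973^1 = - 14919/2012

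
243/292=243/292 = 0.83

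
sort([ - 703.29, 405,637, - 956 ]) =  [ - 956, - 703.29,405, 637 ]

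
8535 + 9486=18021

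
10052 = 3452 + 6600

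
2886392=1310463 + 1575929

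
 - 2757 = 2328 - 5085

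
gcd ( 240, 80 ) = 80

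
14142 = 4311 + 9831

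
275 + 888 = 1163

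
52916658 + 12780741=65697399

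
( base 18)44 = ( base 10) 76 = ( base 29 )2i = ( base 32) 2C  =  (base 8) 114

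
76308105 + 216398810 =292706915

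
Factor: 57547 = 7^1*  8221^1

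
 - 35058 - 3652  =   - 38710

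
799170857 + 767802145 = 1566973002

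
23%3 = 2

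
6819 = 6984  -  165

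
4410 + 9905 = 14315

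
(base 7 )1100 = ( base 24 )G8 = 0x188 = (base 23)h1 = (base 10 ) 392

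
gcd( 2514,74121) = 3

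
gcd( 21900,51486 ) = 6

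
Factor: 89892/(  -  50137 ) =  - 2^2 * 3^2*11^1*181^( - 1)*227^1*277^(  -  1)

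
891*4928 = 4390848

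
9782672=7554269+2228403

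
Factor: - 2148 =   -  2^2*3^1*179^1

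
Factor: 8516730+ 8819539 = 17336269^1 =17336269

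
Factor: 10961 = 97^1*113^1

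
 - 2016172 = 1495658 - 3511830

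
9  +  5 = 14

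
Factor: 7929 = 3^2*881^1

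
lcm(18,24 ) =72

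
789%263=0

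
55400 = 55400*1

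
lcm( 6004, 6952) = 132088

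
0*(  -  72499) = 0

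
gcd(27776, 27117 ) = 1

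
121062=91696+29366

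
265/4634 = 265/4634 = 0.06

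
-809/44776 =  - 1 + 43967/44776 = - 0.02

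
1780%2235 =1780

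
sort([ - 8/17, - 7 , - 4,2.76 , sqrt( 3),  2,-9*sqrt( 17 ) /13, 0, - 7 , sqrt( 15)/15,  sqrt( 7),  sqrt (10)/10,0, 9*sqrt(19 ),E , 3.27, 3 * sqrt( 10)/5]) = [ - 7,-7, - 4, - 9*sqrt(17 ) /13, - 8/17 , 0, 0 , sqrt( 15)/15,sqrt(10 ) /10, sqrt(3),3*sqrt( 10)/5, 2  ,  sqrt( 7),E , 2.76 , 3.27 , 9*sqrt(19) ] 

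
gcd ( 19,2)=1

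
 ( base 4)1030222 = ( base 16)132A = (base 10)4906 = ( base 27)6JJ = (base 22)A30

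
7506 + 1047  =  8553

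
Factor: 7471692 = 2^2*  3^2*207547^1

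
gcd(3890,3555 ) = 5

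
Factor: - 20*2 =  - 40 = -2^3*5^1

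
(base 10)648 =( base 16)288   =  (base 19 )1f2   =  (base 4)22020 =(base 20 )1C8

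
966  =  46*21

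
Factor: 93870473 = 53^1*109^1*16249^1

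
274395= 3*91465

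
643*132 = 84876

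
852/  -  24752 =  - 213/6188 = - 0.03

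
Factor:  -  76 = - 2^2*19^1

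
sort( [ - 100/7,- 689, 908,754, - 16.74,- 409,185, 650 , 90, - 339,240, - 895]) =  [-895, - 689,- 409, - 339, - 16.74, - 100/7,90,185, 240  ,  650,754, 908] 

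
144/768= 3/16 = 0.19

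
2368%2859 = 2368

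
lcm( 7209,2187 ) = 194643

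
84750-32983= 51767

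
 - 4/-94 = 2/47 = 0.04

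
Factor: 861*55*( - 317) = -3^1*5^1  *7^1*11^1*41^1 * 317^1 =- 15011535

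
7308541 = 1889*3869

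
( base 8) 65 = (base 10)53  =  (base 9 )58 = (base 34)1j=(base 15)38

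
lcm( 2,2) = 2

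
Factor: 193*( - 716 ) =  - 138188  =  -  2^2 *179^1*193^1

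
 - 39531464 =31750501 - 71281965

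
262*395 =103490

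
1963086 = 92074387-90111301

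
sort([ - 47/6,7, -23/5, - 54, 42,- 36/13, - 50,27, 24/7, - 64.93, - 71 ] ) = [-71, - 64.93,-54, - 50,- 47/6, - 23/5 , - 36/13,24/7, 7,  27,  42 ]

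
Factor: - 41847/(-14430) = 2^(- 1)*5^(- 1 )*29^1 = 29/10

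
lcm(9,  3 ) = 9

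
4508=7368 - 2860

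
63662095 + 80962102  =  144624197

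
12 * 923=11076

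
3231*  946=3056526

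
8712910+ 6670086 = 15382996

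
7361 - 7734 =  -373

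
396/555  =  132/185  =  0.71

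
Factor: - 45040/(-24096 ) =2^( - 1)*3^( - 1 ) * 5^1 * 251^( - 1 )*563^1  =  2815/1506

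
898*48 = 43104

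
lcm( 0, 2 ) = 0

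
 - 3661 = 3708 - 7369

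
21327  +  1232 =22559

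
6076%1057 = 791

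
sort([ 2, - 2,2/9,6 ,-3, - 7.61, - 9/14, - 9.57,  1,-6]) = [ - 9.57,  -  7.61, - 6, - 3 , - 2, - 9/14,2/9,1,2,6 ] 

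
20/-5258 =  - 10/2629 = -0.00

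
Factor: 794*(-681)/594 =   -  3^(- 2 )*11^( - 1)*227^1* 397^1 = -  90119/99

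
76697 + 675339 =752036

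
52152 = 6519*8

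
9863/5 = 1972 + 3/5=1972.60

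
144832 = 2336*62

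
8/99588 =2/24897 = 0.00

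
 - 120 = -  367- - 247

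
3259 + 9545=12804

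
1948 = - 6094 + 8042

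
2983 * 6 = 17898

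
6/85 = 6/85 = 0.07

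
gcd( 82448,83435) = 1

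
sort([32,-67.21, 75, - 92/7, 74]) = [ - 67.21, - 92/7, 32, 74,75]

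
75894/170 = 37947/85 = 446.44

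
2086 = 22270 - 20184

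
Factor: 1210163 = 1210163^1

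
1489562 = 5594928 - 4105366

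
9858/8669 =1 + 1189/8669 = 1.14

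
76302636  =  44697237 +31605399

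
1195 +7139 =8334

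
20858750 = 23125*902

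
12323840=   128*96280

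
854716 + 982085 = 1836801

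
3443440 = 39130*88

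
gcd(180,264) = 12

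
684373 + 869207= 1553580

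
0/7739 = 0 = 0.00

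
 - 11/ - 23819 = 11/23819 = 0.00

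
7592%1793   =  420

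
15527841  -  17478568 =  - 1950727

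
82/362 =41/181 = 0.23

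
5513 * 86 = 474118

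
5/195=1/39 =0.03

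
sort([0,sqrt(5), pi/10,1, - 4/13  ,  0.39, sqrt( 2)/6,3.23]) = [ - 4/13,0,sqrt(2)/6, pi/10,  0.39,1,sqrt( 5 ), 3.23 ]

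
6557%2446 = 1665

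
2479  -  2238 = 241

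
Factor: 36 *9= 2^2 *3^4 = 324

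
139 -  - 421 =560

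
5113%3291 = 1822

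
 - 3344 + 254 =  - 3090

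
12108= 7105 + 5003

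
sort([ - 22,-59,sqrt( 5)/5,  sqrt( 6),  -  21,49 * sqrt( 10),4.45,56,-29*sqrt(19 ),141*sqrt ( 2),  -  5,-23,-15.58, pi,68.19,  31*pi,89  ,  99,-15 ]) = [ - 29*sqrt(19),-59, - 23, - 22, - 21, - 15.58, - 15, - 5 , sqrt(5 ) /5,sqrt( 6 ),pi,4.45,56,68.19,89, 31*pi,99,49*sqrt(10 ),141*sqrt (2 )]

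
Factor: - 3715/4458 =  - 5/6=- 2^( - 1)*3^ ( - 1) * 5^1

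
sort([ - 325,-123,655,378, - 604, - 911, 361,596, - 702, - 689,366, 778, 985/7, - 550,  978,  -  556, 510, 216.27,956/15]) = [ - 911,- 702, - 689, - 604,-556, - 550, - 325, - 123, 956/15, 985/7,216.27, 361, 366, 378, 510,596,655, 778,978] 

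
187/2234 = 187/2234 = 0.08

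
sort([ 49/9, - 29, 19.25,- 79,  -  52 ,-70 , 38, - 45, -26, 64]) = [ - 79, - 70, - 52, - 45, - 29,  -  26,49/9, 19.25 , 38 , 64 ] 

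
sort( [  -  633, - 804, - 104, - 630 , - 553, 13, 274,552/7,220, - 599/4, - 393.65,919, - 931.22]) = [ - 931.22,- 804, - 633, - 630, - 553, - 393.65,- 599/4, - 104,13,552/7  ,  220,274 , 919]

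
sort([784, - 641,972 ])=[-641, 784,972] 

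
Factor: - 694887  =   - 3^1*19^1*73^1*167^1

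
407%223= 184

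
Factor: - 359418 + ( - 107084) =-466502 = - 2^1*233251^1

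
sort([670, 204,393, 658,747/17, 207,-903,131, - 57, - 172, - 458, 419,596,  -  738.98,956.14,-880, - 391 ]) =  [ - 903, - 880, - 738.98,  -  458, - 391, - 172,  -  57 , 747/17, 131,204,207,393, 419,  596, 658  ,  670,956.14] 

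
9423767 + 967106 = 10390873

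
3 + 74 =77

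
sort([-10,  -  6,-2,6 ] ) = [ - 10, - 6, - 2, 6 ] 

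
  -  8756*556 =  - 4868336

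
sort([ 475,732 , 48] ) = [48, 475,  732]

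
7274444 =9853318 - 2578874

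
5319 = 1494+3825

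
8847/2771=3+534/2771=3.19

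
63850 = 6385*10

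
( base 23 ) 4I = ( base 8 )156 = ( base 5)420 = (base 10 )110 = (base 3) 11002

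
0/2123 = 0 = 0.00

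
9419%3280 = 2859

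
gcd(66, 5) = 1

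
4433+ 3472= 7905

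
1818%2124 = 1818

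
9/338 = 9/338 = 0.03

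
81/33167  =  81/33167 = 0.00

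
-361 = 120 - 481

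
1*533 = 533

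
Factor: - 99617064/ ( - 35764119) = 33205688/11921373  =  2^3 * 3^( - 2)*47^2*83^(  -  1)*1879^1* 15959^( - 1)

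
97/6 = 97/6 = 16.17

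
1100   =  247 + 853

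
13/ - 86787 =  - 13/86787 = - 0.00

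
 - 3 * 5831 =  - 17493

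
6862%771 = 694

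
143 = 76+67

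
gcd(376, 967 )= 1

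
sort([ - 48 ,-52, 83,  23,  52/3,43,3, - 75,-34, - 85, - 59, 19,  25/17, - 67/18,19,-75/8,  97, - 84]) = [ - 85, - 84, - 75, - 59, - 52, - 48, - 34, - 75/8, - 67/18, 25/17,3,  52/3,19,19,23, 43, 83,97]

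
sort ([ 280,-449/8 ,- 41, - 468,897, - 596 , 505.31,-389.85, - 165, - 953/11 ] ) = [  -  596,-468, - 389.85,  -  165, - 953/11,-449/8, - 41, 280, 505.31,897]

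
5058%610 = 178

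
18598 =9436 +9162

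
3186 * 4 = 12744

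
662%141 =98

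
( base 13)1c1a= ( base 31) 4D1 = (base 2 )1000010011000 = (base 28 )5BK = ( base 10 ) 4248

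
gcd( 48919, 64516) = 1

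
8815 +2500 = 11315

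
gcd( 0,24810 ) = 24810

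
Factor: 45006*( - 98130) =-4416438780 = - 2^2*3^2*5^1*13^1*577^1*3271^1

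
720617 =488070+232547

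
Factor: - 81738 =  - 2^1*3^2*19^1*239^1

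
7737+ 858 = 8595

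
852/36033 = 284/12011 = 0.02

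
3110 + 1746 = 4856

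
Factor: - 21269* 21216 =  - 2^5*3^1*13^1*17^1*21269^1  =  - 451243104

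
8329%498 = 361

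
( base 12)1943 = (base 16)C03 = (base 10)3075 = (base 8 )6003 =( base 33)2r6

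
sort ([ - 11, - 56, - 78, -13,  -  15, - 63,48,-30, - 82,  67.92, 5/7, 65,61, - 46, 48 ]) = [ - 82 ,-78, -63,  -  56,  -  46,  -  30  , - 15,  -  13, - 11, 5/7,  48, 48, 61, 65, 67.92] 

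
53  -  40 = 13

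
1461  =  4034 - 2573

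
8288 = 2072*4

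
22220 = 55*404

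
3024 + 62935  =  65959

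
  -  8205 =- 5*1641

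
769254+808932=1578186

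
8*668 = 5344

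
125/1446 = 125/1446  =  0.09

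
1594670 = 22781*70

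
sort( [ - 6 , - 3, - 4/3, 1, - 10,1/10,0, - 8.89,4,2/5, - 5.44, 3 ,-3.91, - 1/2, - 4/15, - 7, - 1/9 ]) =[  -  10, - 8.89 , - 7,-6, - 5.44,-3.91, - 3, - 4/3,  -  1/2,- 4/15, - 1/9,0,  1/10, 2/5,  1, 3, 4]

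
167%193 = 167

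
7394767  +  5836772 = 13231539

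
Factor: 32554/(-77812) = -2^ ( - 1)*7^(  -  2)*41^1= -  41/98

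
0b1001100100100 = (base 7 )20200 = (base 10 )4900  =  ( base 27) 6JD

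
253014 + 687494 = 940508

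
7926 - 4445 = 3481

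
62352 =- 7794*( - 8 )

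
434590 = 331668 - - 102922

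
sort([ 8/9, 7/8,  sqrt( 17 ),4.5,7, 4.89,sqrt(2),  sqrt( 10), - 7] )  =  [  -  7,7/8,8/9,sqrt( 2),sqrt( 10 ),sqrt( 17 ),4.5,4.89,7]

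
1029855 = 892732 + 137123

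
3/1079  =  3/1079 = 0.00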